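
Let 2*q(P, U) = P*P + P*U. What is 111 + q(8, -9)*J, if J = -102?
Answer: 519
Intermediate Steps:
q(P, U) = P**2/2 + P*U/2 (q(P, U) = (P*P + P*U)/2 = (P**2 + P*U)/2 = P**2/2 + P*U/2)
111 + q(8, -9)*J = 111 + ((1/2)*8*(8 - 9))*(-102) = 111 + ((1/2)*8*(-1))*(-102) = 111 - 4*(-102) = 111 + 408 = 519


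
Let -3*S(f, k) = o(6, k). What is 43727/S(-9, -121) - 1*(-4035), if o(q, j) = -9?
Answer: 55832/3 ≈ 18611.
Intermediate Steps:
S(f, k) = 3 (S(f, k) = -⅓*(-9) = 3)
43727/S(-9, -121) - 1*(-4035) = 43727/3 - 1*(-4035) = 43727*(⅓) + 4035 = 43727/3 + 4035 = 55832/3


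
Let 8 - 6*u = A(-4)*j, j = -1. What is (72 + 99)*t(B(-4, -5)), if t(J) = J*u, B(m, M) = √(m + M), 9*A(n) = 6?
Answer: 741*I ≈ 741.0*I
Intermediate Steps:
A(n) = ⅔ (A(n) = (⅑)*6 = ⅔)
u = 13/9 (u = 4/3 - (-1)/9 = 4/3 - ⅙*(-⅔) = 4/3 + ⅑ = 13/9 ≈ 1.4444)
B(m, M) = √(M + m)
t(J) = 13*J/9 (t(J) = J*(13/9) = 13*J/9)
(72 + 99)*t(B(-4, -5)) = (72 + 99)*(13*√(-5 - 4)/9) = 171*(13*√(-9)/9) = 171*(13*(3*I)/9) = 171*(13*I/3) = 741*I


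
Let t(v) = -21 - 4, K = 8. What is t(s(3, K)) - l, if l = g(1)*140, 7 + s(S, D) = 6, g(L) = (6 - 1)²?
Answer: -3525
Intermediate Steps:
g(L) = 25 (g(L) = 5² = 25)
s(S, D) = -1 (s(S, D) = -7 + 6 = -1)
l = 3500 (l = 25*140 = 3500)
t(v) = -25
t(s(3, K)) - l = -25 - 1*3500 = -25 - 3500 = -3525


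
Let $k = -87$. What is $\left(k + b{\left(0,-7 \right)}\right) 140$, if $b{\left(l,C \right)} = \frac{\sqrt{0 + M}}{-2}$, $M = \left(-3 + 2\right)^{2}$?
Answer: $-12250$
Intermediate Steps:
$M = 1$ ($M = \left(-1\right)^{2} = 1$)
$b{\left(l,C \right)} = - \frac{1}{2}$ ($b{\left(l,C \right)} = \frac{\sqrt{0 + 1}}{-2} = \sqrt{1} \left(- \frac{1}{2}\right) = 1 \left(- \frac{1}{2}\right) = - \frac{1}{2}$)
$\left(k + b{\left(0,-7 \right)}\right) 140 = \left(-87 - \frac{1}{2}\right) 140 = \left(- \frac{175}{2}\right) 140 = -12250$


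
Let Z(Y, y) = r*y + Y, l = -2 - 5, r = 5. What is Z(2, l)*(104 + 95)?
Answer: -6567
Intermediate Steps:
l = -7
Z(Y, y) = Y + 5*y (Z(Y, y) = 5*y + Y = Y + 5*y)
Z(2, l)*(104 + 95) = (2 + 5*(-7))*(104 + 95) = (2 - 35)*199 = -33*199 = -6567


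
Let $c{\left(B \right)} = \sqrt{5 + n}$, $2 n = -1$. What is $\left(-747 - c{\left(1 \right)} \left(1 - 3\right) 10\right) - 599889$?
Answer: $-600636 + 30 \sqrt{2} \approx -6.0059 \cdot 10^{5}$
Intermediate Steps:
$n = - \frac{1}{2}$ ($n = \frac{1}{2} \left(-1\right) = - \frac{1}{2} \approx -0.5$)
$c{\left(B \right)} = \frac{3 \sqrt{2}}{2}$ ($c{\left(B \right)} = \sqrt{5 - \frac{1}{2}} = \sqrt{\frac{9}{2}} = \frac{3 \sqrt{2}}{2}$)
$\left(-747 - c{\left(1 \right)} \left(1 - 3\right) 10\right) - 599889 = \left(-747 - \frac{3 \sqrt{2}}{2} \left(1 - 3\right) 10\right) - 599889 = \left(-747 - \frac{3 \sqrt{2}}{2} \left(-2\right) 10\right) - 599889 = \left(-747 - - 3 \sqrt{2} \cdot 10\right) - 599889 = \left(-747 - - 30 \sqrt{2}\right) - 599889 = \left(-747 + 30 \sqrt{2}\right) - 599889 = -600636 + 30 \sqrt{2}$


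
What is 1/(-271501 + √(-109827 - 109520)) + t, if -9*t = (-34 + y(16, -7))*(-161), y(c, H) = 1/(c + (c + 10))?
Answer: -403222465489127/663417111132 - I*√219347/73713012348 ≈ -607.8 - 6.3536e-9*I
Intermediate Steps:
y(c, H) = 1/(10 + 2*c) (y(c, H) = 1/(c + (10 + c)) = 1/(10 + 2*c))
t = -32821/54 (t = -(-34 + 1/(2*(5 + 16)))*(-161)/9 = -(-34 + (½)/21)*(-161)/9 = -(-34 + (½)*(1/21))*(-161)/9 = -(-34 + 1/42)*(-161)/9 = -(-1427)*(-161)/378 = -⅑*32821/6 = -32821/54 ≈ -607.80)
1/(-271501 + √(-109827 - 109520)) + t = 1/(-271501 + √(-109827 - 109520)) - 32821/54 = 1/(-271501 + √(-219347)) - 32821/54 = 1/(-271501 + I*√219347) - 32821/54 = -32821/54 + 1/(-271501 + I*√219347)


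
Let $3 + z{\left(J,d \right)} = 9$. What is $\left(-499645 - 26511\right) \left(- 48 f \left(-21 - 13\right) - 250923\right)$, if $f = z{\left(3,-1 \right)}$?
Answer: $126872522436$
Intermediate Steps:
$z{\left(J,d \right)} = 6$ ($z{\left(J,d \right)} = -3 + 9 = 6$)
$f = 6$
$\left(-499645 - 26511\right) \left(- 48 f \left(-21 - 13\right) - 250923\right) = \left(-499645 - 26511\right) \left(\left(-48\right) 6 \left(-21 - 13\right) - 250923\right) = - 526156 \left(\left(-288\right) \left(-34\right) - 250923\right) = - 526156 \left(9792 - 250923\right) = \left(-526156\right) \left(-241131\right) = 126872522436$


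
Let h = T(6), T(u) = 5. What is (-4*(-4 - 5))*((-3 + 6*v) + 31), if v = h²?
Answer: 6408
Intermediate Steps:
h = 5
v = 25 (v = 5² = 25)
(-4*(-4 - 5))*((-3 + 6*v) + 31) = (-4*(-4 - 5))*((-3 + 6*25) + 31) = (-4*(-9))*((-3 + 150) + 31) = 36*(147 + 31) = 36*178 = 6408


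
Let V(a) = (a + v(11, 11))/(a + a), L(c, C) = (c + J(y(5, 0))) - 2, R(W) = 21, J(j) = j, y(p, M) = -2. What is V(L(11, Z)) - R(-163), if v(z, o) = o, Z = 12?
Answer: -138/7 ≈ -19.714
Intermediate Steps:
L(c, C) = -4 + c (L(c, C) = (c - 2) - 2 = (-2 + c) - 2 = -4 + c)
V(a) = (11 + a)/(2*a) (V(a) = (a + 11)/(a + a) = (11 + a)/((2*a)) = (11 + a)*(1/(2*a)) = (11 + a)/(2*a))
V(L(11, Z)) - R(-163) = (11 + (-4 + 11))/(2*(-4 + 11)) - 1*21 = (1/2)*(11 + 7)/7 - 21 = (1/2)*(1/7)*18 - 21 = 9/7 - 21 = -138/7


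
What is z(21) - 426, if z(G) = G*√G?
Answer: -426 + 21*√21 ≈ -329.77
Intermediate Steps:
z(G) = G^(3/2)
z(21) - 426 = 21^(3/2) - 426 = 21*√21 - 426 = -426 + 21*√21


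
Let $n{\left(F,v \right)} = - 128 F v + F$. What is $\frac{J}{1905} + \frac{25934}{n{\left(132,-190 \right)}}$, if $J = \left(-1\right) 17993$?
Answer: $- \frac{9619136521}{1019293110} \approx -9.4371$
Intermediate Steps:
$J = -17993$
$n{\left(F,v \right)} = F - 128 F v$ ($n{\left(F,v \right)} = - 128 F v + F = F - 128 F v$)
$\frac{J}{1905} + \frac{25934}{n{\left(132,-190 \right)}} = - \frac{17993}{1905} + \frac{25934}{132 \left(1 - -24320\right)} = \left(-17993\right) \frac{1}{1905} + \frac{25934}{132 \left(1 + 24320\right)} = - \frac{17993}{1905} + \frac{25934}{132 \cdot 24321} = - \frac{17993}{1905} + \frac{25934}{3210372} = - \frac{17993}{1905} + 25934 \cdot \frac{1}{3210372} = - \frac{17993}{1905} + \frac{12967}{1605186} = - \frac{9619136521}{1019293110}$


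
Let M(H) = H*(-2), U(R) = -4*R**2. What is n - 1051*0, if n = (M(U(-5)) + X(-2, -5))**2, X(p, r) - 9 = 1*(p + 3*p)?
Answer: 40401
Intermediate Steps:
X(p, r) = 9 + 4*p (X(p, r) = 9 + 1*(p + 3*p) = 9 + 1*(4*p) = 9 + 4*p)
M(H) = -2*H
n = 40401 (n = (-(-8)*(-5)**2 + (9 + 4*(-2)))**2 = (-(-8)*25 + (9 - 8))**2 = (-2*(-100) + 1)**2 = (200 + 1)**2 = 201**2 = 40401)
n - 1051*0 = 40401 - 1051*0 = 40401 - 1*0 = 40401 + 0 = 40401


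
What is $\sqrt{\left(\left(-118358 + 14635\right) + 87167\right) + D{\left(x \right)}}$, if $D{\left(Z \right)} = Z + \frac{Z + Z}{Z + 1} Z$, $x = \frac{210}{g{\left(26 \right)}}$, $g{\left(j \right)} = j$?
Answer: $\frac{4 i \sqrt{607906559}}{767} \approx 128.58 i$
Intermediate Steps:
$x = \frac{105}{13}$ ($x = \frac{210}{26} = 210 \cdot \frac{1}{26} = \frac{105}{13} \approx 8.0769$)
$D{\left(Z \right)} = Z + \frac{2 Z^{2}}{1 + Z}$ ($D{\left(Z \right)} = Z + \frac{2 Z}{1 + Z} Z = Z + \frac{2 Z^{2}}{1 + Z}$)
$\sqrt{\left(\left(-118358 + 14635\right) + 87167\right) + D{\left(x \right)}} = \sqrt{\left(\left(-118358 + 14635\right) + 87167\right) + \frac{105 \left(1 + 3 \cdot \frac{105}{13}\right)}{13 \left(1 + \frac{105}{13}\right)}} = \sqrt{\left(-103723 + 87167\right) + \frac{105 \left(1 + \frac{315}{13}\right)}{13 \cdot \frac{118}{13}}} = \sqrt{-16556 + \frac{105}{13} \cdot \frac{13}{118} \cdot \frac{328}{13}} = \sqrt{-16556 + \frac{17220}{767}} = \sqrt{- \frac{12681232}{767}} = \frac{4 i \sqrt{607906559}}{767}$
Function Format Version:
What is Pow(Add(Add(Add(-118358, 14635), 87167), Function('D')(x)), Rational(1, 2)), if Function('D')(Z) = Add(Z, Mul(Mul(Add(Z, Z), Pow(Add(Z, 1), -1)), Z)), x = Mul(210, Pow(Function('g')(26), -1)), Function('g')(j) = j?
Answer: Mul(Rational(4, 767), I, Pow(607906559, Rational(1, 2))) ≈ Mul(128.58, I)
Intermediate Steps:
x = Rational(105, 13) (x = Mul(210, Pow(26, -1)) = Mul(210, Rational(1, 26)) = Rational(105, 13) ≈ 8.0769)
Function('D')(Z) = Add(Z, Mul(2, Pow(Z, 2), Pow(Add(1, Z), -1))) (Function('D')(Z) = Add(Z, Mul(Mul(Mul(2, Z), Pow(Add(1, Z), -1)), Z)) = Add(Z, Mul(Mul(2, Z, Pow(Add(1, Z), -1)), Z)) = Add(Z, Mul(2, Pow(Z, 2), Pow(Add(1, Z), -1))))
Pow(Add(Add(Add(-118358, 14635), 87167), Function('D')(x)), Rational(1, 2)) = Pow(Add(Add(Add(-118358, 14635), 87167), Mul(Rational(105, 13), Pow(Add(1, Rational(105, 13)), -1), Add(1, Mul(3, Rational(105, 13))))), Rational(1, 2)) = Pow(Add(Add(-103723, 87167), Mul(Rational(105, 13), Pow(Rational(118, 13), -1), Add(1, Rational(315, 13)))), Rational(1, 2)) = Pow(Add(-16556, Mul(Rational(105, 13), Rational(13, 118), Rational(328, 13))), Rational(1, 2)) = Pow(Add(-16556, Rational(17220, 767)), Rational(1, 2)) = Pow(Rational(-12681232, 767), Rational(1, 2)) = Mul(Rational(4, 767), I, Pow(607906559, Rational(1, 2)))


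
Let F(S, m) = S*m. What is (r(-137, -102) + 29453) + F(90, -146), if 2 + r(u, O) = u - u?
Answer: 16311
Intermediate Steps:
r(u, O) = -2 (r(u, O) = -2 + (u - u) = -2 + 0 = -2)
(r(-137, -102) + 29453) + F(90, -146) = (-2 + 29453) + 90*(-146) = 29451 - 13140 = 16311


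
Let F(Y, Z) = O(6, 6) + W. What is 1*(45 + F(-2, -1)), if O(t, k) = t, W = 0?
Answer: 51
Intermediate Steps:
F(Y, Z) = 6 (F(Y, Z) = 6 + 0 = 6)
1*(45 + F(-2, -1)) = 1*(45 + 6) = 1*51 = 51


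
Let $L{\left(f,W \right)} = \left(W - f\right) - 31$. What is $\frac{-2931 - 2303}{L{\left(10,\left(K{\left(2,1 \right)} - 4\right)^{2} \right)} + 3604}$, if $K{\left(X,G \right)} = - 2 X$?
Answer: $- \frac{5234}{3627} \approx -1.4431$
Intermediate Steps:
$L{\left(f,W \right)} = -31 + W - f$
$\frac{-2931 - 2303}{L{\left(10,\left(K{\left(2,1 \right)} - 4\right)^{2} \right)} + 3604} = \frac{-2931 - 2303}{\left(-31 + \left(\left(-2\right) 2 - 4\right)^{2} - 10\right) + 3604} = - \frac{5234}{\left(-31 + \left(-4 - 4\right)^{2} - 10\right) + 3604} = - \frac{5234}{\left(-31 + \left(-8\right)^{2} - 10\right) + 3604} = - \frac{5234}{\left(-31 + 64 - 10\right) + 3604} = - \frac{5234}{23 + 3604} = - \frac{5234}{3627}$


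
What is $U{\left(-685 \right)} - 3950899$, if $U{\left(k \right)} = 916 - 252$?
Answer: $-3950235$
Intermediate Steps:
$U{\left(k \right)} = 664$ ($U{\left(k \right)} = 916 - 252 = 664$)
$U{\left(-685 \right)} - 3950899 = 664 - 3950899 = -3950235$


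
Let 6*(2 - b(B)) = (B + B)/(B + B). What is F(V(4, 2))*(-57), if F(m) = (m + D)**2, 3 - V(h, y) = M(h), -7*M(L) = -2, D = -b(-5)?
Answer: -26011/588 ≈ -44.236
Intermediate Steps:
b(B) = 11/6 (b(B) = 2 - (B + B)/(6*(B + B)) = 2 - 2*B/(6*(2*B)) = 2 - 2*B*1/(2*B)/6 = 2 - 1/6*1 = 2 - 1/6 = 11/6)
D = -11/6 (D = -1*11/6 = -11/6 ≈ -1.8333)
M(L) = 2/7 (M(L) = -1/7*(-2) = 2/7)
V(h, y) = 19/7 (V(h, y) = 3 - 1*2/7 = 3 - 2/7 = 19/7)
F(m) = (-11/6 + m)**2 (F(m) = (m - 11/6)**2 = (-11/6 + m)**2)
F(V(4, 2))*(-57) = ((-11 + 6*(19/7))**2/36)*(-57) = ((-11 + 114/7)**2/36)*(-57) = ((37/7)**2/36)*(-57) = ((1/36)*(1369/49))*(-57) = (1369/1764)*(-57) = -26011/588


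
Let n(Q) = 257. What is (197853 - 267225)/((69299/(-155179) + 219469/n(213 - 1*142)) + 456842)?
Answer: -1383312470058/9126678171317 ≈ -0.15157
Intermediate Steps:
(197853 - 267225)/((69299/(-155179) + 219469/n(213 - 1*142)) + 456842) = (197853 - 267225)/((69299/(-155179) + 219469/257) + 456842) = -69372/((69299*(-1/155179) + 219469*(1/257)) + 456842) = -69372/((-69299/155179 + 219469/257) + 456842) = -69372/(34039170108/39881003 + 456842) = -69372/18253356342634/39881003 = -69372*39881003/18253356342634 = -1383312470058/9126678171317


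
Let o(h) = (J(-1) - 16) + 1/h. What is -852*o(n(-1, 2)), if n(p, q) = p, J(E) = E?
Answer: 15336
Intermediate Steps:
o(h) = -17 + 1/h (o(h) = (-1 - 16) + 1/h = -17 + 1/h)
-852*o(n(-1, 2)) = -852*(-17 + 1/(-1)) = -852*(-17 - 1) = -852*(-18) = 15336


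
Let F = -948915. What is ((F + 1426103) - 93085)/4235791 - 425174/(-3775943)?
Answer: 3251299236763/15994105375913 ≈ 0.20328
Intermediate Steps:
((F + 1426103) - 93085)/4235791 - 425174/(-3775943) = ((-948915 + 1426103) - 93085)/4235791 - 425174/(-3775943) = (477188 - 93085)*(1/4235791) - 425174*(-1/3775943) = 384103*(1/4235791) + 425174/3775943 = 384103/4235791 + 425174/3775943 = 3251299236763/15994105375913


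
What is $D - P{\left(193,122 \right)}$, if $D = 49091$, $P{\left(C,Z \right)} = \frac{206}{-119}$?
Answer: $\frac{5842035}{119} \approx 49093.0$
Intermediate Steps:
$P{\left(C,Z \right)} = - \frac{206}{119}$ ($P{\left(C,Z \right)} = 206 \left(- \frac{1}{119}\right) = - \frac{206}{119}$)
$D - P{\left(193,122 \right)} = 49091 - - \frac{206}{119} = 49091 + \frac{206}{119} = \frac{5842035}{119}$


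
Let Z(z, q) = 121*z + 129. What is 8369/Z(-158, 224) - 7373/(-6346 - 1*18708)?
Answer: -69671029/475750406 ≈ -0.14644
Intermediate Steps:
Z(z, q) = 129 + 121*z
8369/Z(-158, 224) - 7373/(-6346 - 1*18708) = 8369/(129 + 121*(-158)) - 7373/(-6346 - 1*18708) = 8369/(129 - 19118) - 7373/(-6346 - 18708) = 8369/(-18989) - 7373/(-25054) = 8369*(-1/18989) - 7373*(-1/25054) = -8369/18989 + 7373/25054 = -69671029/475750406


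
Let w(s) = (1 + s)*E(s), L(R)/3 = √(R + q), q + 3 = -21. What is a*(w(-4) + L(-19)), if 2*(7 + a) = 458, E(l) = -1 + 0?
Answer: 666 + 666*I*√43 ≈ 666.0 + 4367.3*I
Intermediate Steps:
q = -24 (q = -3 - 21 = -24)
E(l) = -1
a = 222 (a = -7 + (½)*458 = -7 + 229 = 222)
L(R) = 3*√(-24 + R) (L(R) = 3*√(R - 24) = 3*√(-24 + R))
w(s) = -1 - s (w(s) = (1 + s)*(-1) = -1 - s)
a*(w(-4) + L(-19)) = 222*((-1 - 1*(-4)) + 3*√(-24 - 19)) = 222*((-1 + 4) + 3*√(-43)) = 222*(3 + 3*(I*√43)) = 222*(3 + 3*I*√43) = 666 + 666*I*√43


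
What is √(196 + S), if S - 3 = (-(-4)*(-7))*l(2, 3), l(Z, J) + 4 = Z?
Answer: √255 ≈ 15.969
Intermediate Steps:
l(Z, J) = -4 + Z
S = 59 (S = 3 + (-(-4)*(-7))*(-4 + 2) = 3 - 4*7*(-2) = 3 - 28*(-2) = 3 + 56 = 59)
√(196 + S) = √(196 + 59) = √255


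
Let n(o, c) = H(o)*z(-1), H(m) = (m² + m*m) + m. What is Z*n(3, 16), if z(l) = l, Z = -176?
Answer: 3696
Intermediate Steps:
H(m) = m + 2*m² (H(m) = (m² + m²) + m = 2*m² + m = m + 2*m²)
n(o, c) = -o*(1 + 2*o) (n(o, c) = (o*(1 + 2*o))*(-1) = -o*(1 + 2*o))
Z*n(3, 16) = -(-176)*3*(1 + 2*3) = -(-176)*3*(1 + 6) = -(-176)*3*7 = -176*(-21) = 3696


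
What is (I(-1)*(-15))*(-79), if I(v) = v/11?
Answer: -1185/11 ≈ -107.73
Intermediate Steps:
I(v) = v/11 (I(v) = v*(1/11) = v/11)
(I(-1)*(-15))*(-79) = (((1/11)*(-1))*(-15))*(-79) = -1/11*(-15)*(-79) = (15/11)*(-79) = -1185/11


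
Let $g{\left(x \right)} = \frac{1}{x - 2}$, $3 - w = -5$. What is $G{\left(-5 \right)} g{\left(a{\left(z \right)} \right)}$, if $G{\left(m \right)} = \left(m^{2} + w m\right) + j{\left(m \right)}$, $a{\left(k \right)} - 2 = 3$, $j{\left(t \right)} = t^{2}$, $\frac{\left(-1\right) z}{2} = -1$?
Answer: $\frac{10}{3} \approx 3.3333$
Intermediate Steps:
$z = 2$ ($z = \left(-2\right) \left(-1\right) = 2$)
$w = 8$ ($w = 3 - -5 = 3 + 5 = 8$)
$a{\left(k \right)} = 5$ ($a{\left(k \right)} = 2 + 3 = 5$)
$g{\left(x \right)} = \frac{1}{-2 + x}$
$G{\left(m \right)} = 2 m^{2} + 8 m$ ($G{\left(m \right)} = \left(m^{2} + 8 m\right) + m^{2} = 2 m^{2} + 8 m$)
$G{\left(-5 \right)} g{\left(a{\left(z \right)} \right)} = \frac{2 \left(-5\right) \left(4 - 5\right)}{-2 + 5} = \frac{2 \left(-5\right) \left(-1\right)}{3} = 10 \cdot \frac{1}{3} = \frac{10}{3}$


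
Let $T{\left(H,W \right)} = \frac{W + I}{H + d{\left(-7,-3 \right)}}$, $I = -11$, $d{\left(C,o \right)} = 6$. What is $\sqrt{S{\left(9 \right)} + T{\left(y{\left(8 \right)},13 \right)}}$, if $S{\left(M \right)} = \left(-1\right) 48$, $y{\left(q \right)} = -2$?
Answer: $\frac{i \sqrt{190}}{2} \approx 6.892 i$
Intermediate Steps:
$S{\left(M \right)} = -48$
$T{\left(H,W \right)} = \frac{-11 + W}{6 + H}$ ($T{\left(H,W \right)} = \frac{W - 11}{H + 6} = \frac{-11 + W}{6 + H}$)
$\sqrt{S{\left(9 \right)} + T{\left(y{\left(8 \right)},13 \right)}} = \sqrt{-48 + \frac{-11 + 13}{6 - 2}} = \sqrt{-48 + \frac{1}{4} \cdot 2} = \sqrt{-48 + \frac{1}{2}} = \sqrt{- \frac{95}{2}} = \frac{i \sqrt{190}}{2}$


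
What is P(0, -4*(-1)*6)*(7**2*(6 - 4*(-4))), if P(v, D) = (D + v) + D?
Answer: 51744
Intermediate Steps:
P(v, D) = v + 2*D
P(0, -4*(-1)*6)*(7**2*(6 - 4*(-4))) = (0 + 2*(-4*(-1)*6))*(7**2*(6 - 4*(-4))) = (0 + 2*(4*6))*(49*(6 + 16)) = (0 + 2*24)*(49*22) = (0 + 48)*1078 = 48*1078 = 51744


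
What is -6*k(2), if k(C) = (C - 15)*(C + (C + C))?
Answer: 468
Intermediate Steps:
k(C) = 3*C*(-15 + C) (k(C) = (-15 + C)*(C + 2*C) = (-15 + C)*(3*C) = 3*C*(-15 + C))
-6*k(2) = -18*2*(-15 + 2) = -18*2*(-13) = -6*(-78) = 468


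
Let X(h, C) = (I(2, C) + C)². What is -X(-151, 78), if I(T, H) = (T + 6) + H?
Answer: -26896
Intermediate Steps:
I(T, H) = 6 + H + T (I(T, H) = (6 + T) + H = 6 + H + T)
X(h, C) = (8 + 2*C)² (X(h, C) = ((6 + C + 2) + C)² = ((8 + C) + C)² = (8 + 2*C)²)
-X(-151, 78) = -4*(4 + 78)² = -4*82² = -4*6724 = -1*26896 = -26896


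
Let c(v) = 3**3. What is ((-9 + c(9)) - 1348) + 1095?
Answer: -235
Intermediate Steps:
c(v) = 27
((-9 + c(9)) - 1348) + 1095 = ((-9 + 27) - 1348) + 1095 = (18 - 1348) + 1095 = -1330 + 1095 = -235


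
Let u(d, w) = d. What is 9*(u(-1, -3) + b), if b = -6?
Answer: -63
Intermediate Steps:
9*(u(-1, -3) + b) = 9*(-1 - 6) = 9*(-7) = -63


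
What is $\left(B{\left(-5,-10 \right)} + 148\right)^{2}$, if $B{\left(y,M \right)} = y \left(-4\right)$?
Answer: $28224$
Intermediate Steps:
$B{\left(y,M \right)} = - 4 y$
$\left(B{\left(-5,-10 \right)} + 148\right)^{2} = \left(\left(-4\right) \left(-5\right) + 148\right)^{2} = \left(20 + 148\right)^{2} = 168^{2} = 28224$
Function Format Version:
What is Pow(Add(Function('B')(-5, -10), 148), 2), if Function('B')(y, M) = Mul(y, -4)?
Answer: 28224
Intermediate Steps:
Function('B')(y, M) = Mul(-4, y)
Pow(Add(Function('B')(-5, -10), 148), 2) = Pow(Add(Mul(-4, -5), 148), 2) = Pow(Add(20, 148), 2) = Pow(168, 2) = 28224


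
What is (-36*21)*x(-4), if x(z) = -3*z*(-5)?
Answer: 45360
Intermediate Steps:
x(z) = 15*z
(-36*21)*x(-4) = (-36*21)*(15*(-4)) = -756*(-60) = 45360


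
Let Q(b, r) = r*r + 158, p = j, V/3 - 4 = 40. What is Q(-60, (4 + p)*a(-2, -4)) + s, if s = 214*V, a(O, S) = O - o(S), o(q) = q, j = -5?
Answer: 28410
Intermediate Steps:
V = 132 (V = 12 + 3*40 = 12 + 120 = 132)
a(O, S) = O - S
p = -5
s = 28248 (s = 214*132 = 28248)
Q(b, r) = 158 + r**2 (Q(b, r) = r**2 + 158 = 158 + r**2)
Q(-60, (4 + p)*a(-2, -4)) + s = (158 + ((4 - 5)*(-2 - 1*(-4)))**2) + 28248 = (158 + (-(-2 + 4))**2) + 28248 = (158 + (-1*2)**2) + 28248 = (158 + (-2)**2) + 28248 = (158 + 4) + 28248 = 162 + 28248 = 28410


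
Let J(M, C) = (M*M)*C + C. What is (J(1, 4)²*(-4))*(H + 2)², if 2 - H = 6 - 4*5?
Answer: -82944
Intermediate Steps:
H = 16 (H = 2 - (6 - 4*5) = 2 - (6 - 20) = 2 - 1*(-14) = 2 + 14 = 16)
J(M, C) = C + C*M² (J(M, C) = M²*C + C = C*M² + C = C + C*M²)
(J(1, 4)²*(-4))*(H + 2)² = ((4*(1 + 1²))²*(-4))*(16 + 2)² = ((4*(1 + 1))²*(-4))*18² = ((4*2)²*(-4))*324 = (8²*(-4))*324 = (64*(-4))*324 = -256*324 = -82944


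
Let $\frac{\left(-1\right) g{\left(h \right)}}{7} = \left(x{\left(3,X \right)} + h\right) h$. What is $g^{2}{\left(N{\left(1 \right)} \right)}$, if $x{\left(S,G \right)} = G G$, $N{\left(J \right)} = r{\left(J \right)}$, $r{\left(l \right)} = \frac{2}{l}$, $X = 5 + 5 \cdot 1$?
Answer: $2039184$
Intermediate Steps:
$X = 10$ ($X = 5 + 5 = 10$)
$N{\left(J \right)} = \frac{2}{J}$
$x{\left(S,G \right)} = G^{2}$
$g{\left(h \right)} = - 7 h \left(100 + h\right)$ ($g{\left(h \right)} = - 7 \left(10^{2} + h\right) h = - 7 \left(100 + h\right) h = - 7 h \left(100 + h\right)$)
$g^{2}{\left(N{\left(1 \right)} \right)} = \left(- 7 \cdot \frac{2}{1} \left(100 + \frac{2}{1}\right)\right)^{2} = \left(- 7 \cdot 2 \cdot 1 \left(100 + 2 \cdot 1\right)\right)^{2} = \left(\left(-7\right) 2 \left(100 + 2\right)\right)^{2} = \left(\left(-7\right) 2 \cdot 102\right)^{2} = \left(-1428\right)^{2} = 2039184$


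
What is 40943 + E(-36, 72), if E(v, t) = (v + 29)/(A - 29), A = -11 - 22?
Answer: 2538473/62 ≈ 40943.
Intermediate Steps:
A = -33
E(v, t) = -29/62 - v/62 (E(v, t) = (v + 29)/(-33 - 29) = (29 + v)/(-62) = (29 + v)*(-1/62) = -29/62 - v/62)
40943 + E(-36, 72) = 40943 + (-29/62 - 1/62*(-36)) = 40943 + (-29/62 + 18/31) = 40943 + 7/62 = 2538473/62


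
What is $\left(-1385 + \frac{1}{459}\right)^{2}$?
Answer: $\frac{404132289796}{210681} \approx 1.9182 \cdot 10^{6}$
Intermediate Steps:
$\left(-1385 + \frac{1}{459}\right)^{2} = \left(- \frac{635714}{459}\right)^{2} = \frac{404132289796}{210681}$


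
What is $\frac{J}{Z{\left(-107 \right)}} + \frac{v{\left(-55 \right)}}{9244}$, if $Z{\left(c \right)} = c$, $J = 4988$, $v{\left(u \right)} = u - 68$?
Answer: $- \frac{46122233}{989108} \approx -46.63$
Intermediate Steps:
$v{\left(u \right)} = -68 + u$ ($v{\left(u \right)} = u - 68 = -68 + u$)
$\frac{J}{Z{\left(-107 \right)}} + \frac{v{\left(-55 \right)}}{9244} = \frac{4988}{-107} + \frac{-68 - 55}{9244} = 4988 \left(- \frac{1}{107}\right) - \frac{123}{9244} = - \frac{4988}{107} - \frac{123}{9244} = - \frac{46122233}{989108}$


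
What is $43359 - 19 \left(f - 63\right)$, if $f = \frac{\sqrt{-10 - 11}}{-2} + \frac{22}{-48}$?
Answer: $\frac{1069553}{24} + \frac{19 i \sqrt{21}}{2} \approx 44565.0 + 43.534 i$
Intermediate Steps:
$f = - \frac{11}{24} - \frac{i \sqrt{21}}{2}$ ($f = \sqrt{-21} \left(- \frac{1}{2}\right) + 22 \left(- \frac{1}{48}\right) = i \sqrt{21} \left(- \frac{1}{2}\right) - \frac{11}{24} = - \frac{i \sqrt{21}}{2} - \frac{11}{24} = - \frac{11}{24} - \frac{i \sqrt{21}}{2} \approx -0.45833 - 2.2913 i$)
$43359 - 19 \left(f - 63\right) = 43359 - 19 \left(\left(- \frac{11}{24} - \frac{i \sqrt{21}}{2}\right) - 63\right) = 43359 - 19 \left(- \frac{1523}{24} - \frac{i \sqrt{21}}{2}\right) = 43359 + \left(\frac{28937}{24} + \frac{19 i \sqrt{21}}{2}\right) = \frac{1069553}{24} + \frac{19 i \sqrt{21}}{2}$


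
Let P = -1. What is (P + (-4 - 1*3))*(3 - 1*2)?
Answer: -8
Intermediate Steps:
(P + (-4 - 1*3))*(3 - 1*2) = (-1 + (-4 - 1*3))*(3 - 1*2) = (-1 + (-4 - 3))*(3 - 2) = (-1 - 7)*1 = -8*1 = -8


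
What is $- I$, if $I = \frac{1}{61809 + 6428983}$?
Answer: $- \frac{1}{6490792} \approx -1.5406 \cdot 10^{-7}$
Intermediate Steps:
$I = \frac{1}{6490792} \approx 1.5406 \cdot 10^{-7}$
$- I = \left(-1\right) \frac{1}{6490792} = - \frac{1}{6490792}$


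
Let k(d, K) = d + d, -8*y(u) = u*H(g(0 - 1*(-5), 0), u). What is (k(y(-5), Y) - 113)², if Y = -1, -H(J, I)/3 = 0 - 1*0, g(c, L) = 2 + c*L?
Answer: 12769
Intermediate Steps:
g(c, L) = 2 + L*c
H(J, I) = 0 (H(J, I) = -3*(0 - 1*0) = -3*(0 + 0) = -3*0 = 0)
y(u) = 0 (y(u) = -u*0/8 = -⅛*0 = 0)
k(d, K) = 2*d
(k(y(-5), Y) - 113)² = (2*0 - 113)² = (0 - 113)² = (-113)² = 12769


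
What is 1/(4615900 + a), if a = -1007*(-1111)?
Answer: 1/5734677 ≈ 1.7438e-7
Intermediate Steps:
a = 1118777
1/(4615900 + a) = 1/(4615900 + 1118777) = 1/5734677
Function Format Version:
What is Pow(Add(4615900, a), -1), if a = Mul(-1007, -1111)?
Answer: Rational(1, 5734677) ≈ 1.7438e-7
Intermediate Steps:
a = 1118777
Pow(Add(4615900, a), -1) = Pow(Add(4615900, 1118777), -1) = Pow(5734677, -1) = Rational(1, 5734677)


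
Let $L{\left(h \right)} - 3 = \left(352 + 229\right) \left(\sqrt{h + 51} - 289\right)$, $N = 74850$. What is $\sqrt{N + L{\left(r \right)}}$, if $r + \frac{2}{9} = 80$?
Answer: $\frac{\sqrt{-837504 + 1743 \sqrt{1177}}}{3} \approx 293.96 i$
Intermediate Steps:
$r = \frac{718}{9}$ ($r = - \frac{2}{9} + 80 = \frac{718}{9} \approx 79.778$)
$L{\left(h \right)} = -167906 + 581 \sqrt{51 + h}$ ($L{\left(h \right)} = 3 + \left(352 + 229\right) \left(\sqrt{h + 51} - 289\right) = 3 + 581 \left(\sqrt{51 + h} - 289\right) = 3 + 581 \left(-289 + \sqrt{51 + h}\right) = 3 + \left(-167909 + 581 \sqrt{51 + h}\right) = -167906 + 581 \sqrt{51 + h}$)
$\sqrt{N + L{\left(r \right)}} = \sqrt{74850 - \left(167906 - 581 \sqrt{51 + \frac{718}{9}}\right)} = \sqrt{74850 - \left(167906 - 581 \sqrt{\frac{1177}{9}}\right)} = \sqrt{74850 - \left(167906 - 581 \frac{\sqrt{1177}}{3}\right)} = \sqrt{74850 - \left(167906 - \frac{581 \sqrt{1177}}{3}\right)} = \sqrt{-93056 + \frac{581 \sqrt{1177}}{3}}$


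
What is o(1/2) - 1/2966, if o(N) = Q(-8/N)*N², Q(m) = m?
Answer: -11865/2966 ≈ -4.0003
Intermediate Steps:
o(N) = -8*N (o(N) = (-8/N)*N² = -8*N)
o(1/2) - 1/2966 = -8/2 - 1/2966 = -8*½ - 1*1/2966 = -4 - 1/2966 = -11865/2966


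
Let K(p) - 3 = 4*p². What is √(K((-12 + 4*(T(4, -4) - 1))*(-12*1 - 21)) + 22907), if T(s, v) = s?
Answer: √22910 ≈ 151.36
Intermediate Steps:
K(p) = 3 + 4*p²
√(K((-12 + 4*(T(4, -4) - 1))*(-12*1 - 21)) + 22907) = √((3 + 4*((-12 + 4*(4 - 1))*(-12*1 - 21))²) + 22907) = √((3 + 4*((-12 + 4*3)*(-12 - 21))²) + 22907) = √((3 + 4*((-12 + 12)*(-33))²) + 22907) = √((3 + 4*(0*(-33))²) + 22907) = √((3 + 4*0²) + 22907) = √((3 + 4*0) + 22907) = √((3 + 0) + 22907) = √(3 + 22907) = √22910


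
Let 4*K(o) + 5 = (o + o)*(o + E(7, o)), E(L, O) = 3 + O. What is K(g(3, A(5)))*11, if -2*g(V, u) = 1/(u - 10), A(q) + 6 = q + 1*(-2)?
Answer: -8855/676 ≈ -13.099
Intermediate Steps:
A(q) = -8 + q (A(q) = -6 + (q + 1*(-2)) = -6 + (q - 2) = -6 + (-2 + q) = -8 + q)
g(V, u) = -1/(2*(-10 + u)) (g(V, u) = -1/(2*(u - 10)) = -1/(2*(-10 + u)))
K(o) = -5/4 + o*(3 + 2*o)/2 (K(o) = -5/4 + ((o + o)*(o + (3 + o)))/4 = -5/4 + ((2*o)*(3 + 2*o))/4 = -5/4 + (2*o*(3 + 2*o))/4 = -5/4 + o*(3 + 2*o)/2)
K(g(3, A(5)))*11 = (-5/4 + (-1/(-20 + 2*(-8 + 5)))² + 3*(-1/(-20 + 2*(-8 + 5)))/2)*11 = (-5/4 + (-1/(-20 + 2*(-3)))² + 3*(-1/(-20 + 2*(-3)))/2)*11 = (-5/4 + (-1/(-20 - 6))² + 3*(-1/(-20 - 6))/2)*11 = (-5/4 + (-1/(-26))² + 3*(-1/(-26))/2)*11 = (-5/4 + (-1*(-1/26))² + 3*(-1*(-1/26))/2)*11 = (-5/4 + (1/26)² + (3/2)*(1/26))*11 = (-5/4 + 1/676 + 3/52)*11 = -805/676*11 = -8855/676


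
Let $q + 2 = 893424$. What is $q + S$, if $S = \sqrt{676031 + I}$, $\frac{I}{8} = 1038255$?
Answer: $893422 + \sqrt{8982071} \approx 8.9642 \cdot 10^{5}$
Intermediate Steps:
$I = 8306040$ ($I = 8 \cdot 1038255 = 8306040$)
$q = 893422$ ($q = -2 + 893424 = 893422$)
$S = \sqrt{8982071}$ ($S = \sqrt{676031 + 8306040} = \sqrt{8982071} \approx 2997.0$)
$q + S = 893422 + \sqrt{8982071}$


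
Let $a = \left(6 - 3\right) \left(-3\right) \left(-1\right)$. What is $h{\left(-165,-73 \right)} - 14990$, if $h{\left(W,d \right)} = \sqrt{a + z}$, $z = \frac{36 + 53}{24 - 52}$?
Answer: $-14990 + \frac{\sqrt{1141}}{14} \approx -14988.0$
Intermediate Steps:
$a = 9$ ($a = \left(6 - 3\right) \left(-3\right) \left(-1\right) = 3 \left(-3\right) \left(-1\right) = \left(-9\right) \left(-1\right) = 9$)
$z = - \frac{89}{28}$ ($z = \frac{89}{-28} = 89 \left(- \frac{1}{28}\right) = - \frac{89}{28} \approx -3.1786$)
$h{\left(W,d \right)} = \frac{\sqrt{1141}}{14}$ ($h{\left(W,d \right)} = \sqrt{9 - \frac{89}{28}} = \sqrt{\frac{163}{28}} = \frac{\sqrt{1141}}{14}$)
$h{\left(-165,-73 \right)} - 14990 = \frac{\sqrt{1141}}{14} - 14990 = -14990 + \frac{\sqrt{1141}}{14}$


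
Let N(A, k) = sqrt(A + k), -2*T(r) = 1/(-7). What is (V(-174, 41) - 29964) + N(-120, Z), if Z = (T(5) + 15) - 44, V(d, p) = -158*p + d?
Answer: -36616 + I*sqrt(29190)/14 ≈ -36616.0 + 12.204*I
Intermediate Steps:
T(r) = 1/14 (T(r) = -1/2/(-7) = -1/2*(-1/7) = 1/14)
V(d, p) = d - 158*p
Z = -405/14 (Z = (1/14 + 15) - 44 = 211/14 - 44 = -405/14 ≈ -28.929)
(V(-174, 41) - 29964) + N(-120, Z) = ((-174 - 158*41) - 29964) + sqrt(-120 - 405/14) = ((-174 - 6478) - 29964) + sqrt(-2085/14) = (-6652 - 29964) + I*sqrt(29190)/14 = -36616 + I*sqrt(29190)/14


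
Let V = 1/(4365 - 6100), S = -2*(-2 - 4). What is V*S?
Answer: -12/1735 ≈ -0.0069164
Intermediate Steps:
S = 12 (S = -2*(-6) = 12)
V = -1/1735 (V = 1/(-1735) = -1/1735 ≈ -0.00057637)
V*S = -1/1735*12 = -12/1735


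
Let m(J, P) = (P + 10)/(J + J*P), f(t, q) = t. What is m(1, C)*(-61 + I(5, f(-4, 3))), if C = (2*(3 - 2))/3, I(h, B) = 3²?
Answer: -1664/5 ≈ -332.80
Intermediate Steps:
I(h, B) = 9
C = ⅔ (C = (2*1)*(⅓) = 2*(⅓) = ⅔ ≈ 0.66667)
m(J, P) = (10 + P)/(J + J*P)
m(1, C)*(-61 + I(5, f(-4, 3))) = ((10 + ⅔)/(1*(1 + ⅔)))*(-61 + 9) = (1*(32/3)/(5/3))*(-52) = (1*(⅗)*(32/3))*(-52) = (32/5)*(-52) = -1664/5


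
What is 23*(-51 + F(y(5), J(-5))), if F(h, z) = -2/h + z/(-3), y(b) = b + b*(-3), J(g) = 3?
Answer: -5957/5 ≈ -1191.4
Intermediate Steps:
y(b) = -2*b (y(b) = b - 3*b = -2*b)
F(h, z) = -2/h - z/3 (F(h, z) = -2/h + z*(-1/3) = -2/h - z/3)
23*(-51 + F(y(5), J(-5))) = 23*(-51 + (-2/((-2*5)) - 1/3*3)) = 23*(-51 + (-2/(-10) - 1)) = 23*(-51 + (-2*(-1/10) - 1)) = 23*(-51 + (1/5 - 1)) = 23*(-51 - 4/5) = 23*(-259/5) = -5957/5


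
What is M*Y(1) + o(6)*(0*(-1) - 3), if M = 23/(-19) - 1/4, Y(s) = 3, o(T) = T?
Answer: -1701/76 ≈ -22.382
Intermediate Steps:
M = -111/76 (M = 23*(-1/19) - 1*¼ = -23/19 - ¼ = -111/76 ≈ -1.4605)
M*Y(1) + o(6)*(0*(-1) - 3) = -111/76*3 + 6*(0*(-1) - 3) = -333/76 + 6*(0 - 3) = -333/76 + 6*(-3) = -333/76 - 18 = -1701/76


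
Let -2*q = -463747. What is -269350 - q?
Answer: -1002447/2 ≈ -5.0122e+5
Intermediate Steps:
q = 463747/2 (q = -½*(-463747) = 463747/2 ≈ 2.3187e+5)
-269350 - q = -269350 - 1*463747/2 = -269350 - 463747/2 = -1002447/2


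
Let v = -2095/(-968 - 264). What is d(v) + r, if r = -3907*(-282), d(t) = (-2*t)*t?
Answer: 836145120863/758912 ≈ 1.1018e+6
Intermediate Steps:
v = 2095/1232 (v = -2095/(-1232) = -2095*(-1/1232) = 2095/1232 ≈ 1.7005)
d(t) = -2*t²
r = 1101774
d(v) + r = -2*(2095/1232)² + 1101774 = -2*4389025/1517824 + 1101774 = -4389025/758912 + 1101774 = 836145120863/758912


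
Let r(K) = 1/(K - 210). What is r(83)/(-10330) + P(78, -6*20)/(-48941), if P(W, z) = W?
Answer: -102280039/64206187310 ≈ -0.0015930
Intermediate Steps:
r(K) = 1/(-210 + K)
r(83)/(-10330) + P(78, -6*20)/(-48941) = 1/((-210 + 83)*(-10330)) + 78/(-48941) = -1/10330/(-127) + 78*(-1/48941) = -1/127*(-1/10330) - 78/48941 = 1/1311910 - 78/48941 = -102280039/64206187310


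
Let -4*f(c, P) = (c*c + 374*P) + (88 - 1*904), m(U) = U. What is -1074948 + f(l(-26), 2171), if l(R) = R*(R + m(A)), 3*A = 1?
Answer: -25003187/18 ≈ -1.3891e+6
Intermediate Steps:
A = ⅓ (A = (⅓)*1 = ⅓ ≈ 0.33333)
l(R) = R*(⅓ + R) (l(R) = R*(R + ⅓) = R*(⅓ + R))
f(c, P) = 204 - 187*P/2 - c²/4 (f(c, P) = -((c*c + 374*P) + (88 - 1*904))/4 = -((c² + 374*P) + (88 - 904))/4 = -((c² + 374*P) - 816)/4 = -(-816 + c² + 374*P)/4 = 204 - 187*P/2 - c²/4)
-1074948 + f(l(-26), 2171) = -1074948 + (204 - 187/2*2171 - 676*(⅓ - 26)²/4) = -1074948 + (204 - 405977/2 - (-26*(-77/3))²/4) = -1074948 + (204 - 405977/2 - (2002/3)²/4) = -1074948 + (204 - 405977/2 - ¼*4008004/9) = -1074948 + (204 - 405977/2 - 1002001/9) = -1074948 - 5654123/18 = -25003187/18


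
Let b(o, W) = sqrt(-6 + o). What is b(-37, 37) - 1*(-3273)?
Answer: 3273 + I*sqrt(43) ≈ 3273.0 + 6.5574*I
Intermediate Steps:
b(-37, 37) - 1*(-3273) = sqrt(-6 - 37) - 1*(-3273) = sqrt(-43) + 3273 = I*sqrt(43) + 3273 = 3273 + I*sqrt(43)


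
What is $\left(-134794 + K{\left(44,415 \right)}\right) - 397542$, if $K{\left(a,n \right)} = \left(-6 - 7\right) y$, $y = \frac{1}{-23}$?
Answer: $- \frac{12243715}{23} \approx -5.3234 \cdot 10^{5}$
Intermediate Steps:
$y = - \frac{1}{23} \approx -0.043478$
$K{\left(a,n \right)} = \frac{13}{23}$ ($K{\left(a,n \right)} = \left(-6 - 7\right) \left(- \frac{1}{23}\right) = \left(-13\right) \left(- \frac{1}{23}\right) = \frac{13}{23}$)
$\left(-134794 + K{\left(44,415 \right)}\right) - 397542 = \left(-134794 + \frac{13}{23}\right) - 397542 = - \frac{3100249}{23} - 397542 = - \frac{12243715}{23}$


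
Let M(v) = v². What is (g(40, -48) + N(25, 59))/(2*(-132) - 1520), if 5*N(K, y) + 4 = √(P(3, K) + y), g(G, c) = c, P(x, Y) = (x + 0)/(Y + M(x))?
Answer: 61/2230 - 7*√1394/303280 ≈ 0.026493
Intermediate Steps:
P(x, Y) = x/(Y + x²) (P(x, Y) = (x + 0)/(Y + x²) = x/(Y + x²))
N(K, y) = -⅘ + √(y + 3/(9 + K))/5 (N(K, y) = -⅘ + √(3/(K + 3²) + y)/5 = -⅘ + √(3/(K + 9) + y)/5 = -⅘ + √(3/(9 + K) + y)/5 = -⅘ + √(y + 3/(9 + K))/5)
(g(40, -48) + N(25, 59))/(2*(-132) - 1520) = (-48 + (-⅘ + √((3 + 59*(9 + 25))/(9 + 25))/5))/(2*(-132) - 1520) = (-48 + (-⅘ + √((3 + 59*34)/34)/5))/(-264 - 1520) = (-48 + (-⅘ + √((3 + 2006)/34)/5))/(-1784) = (-48 + (-⅘ + √((1/34)*2009)/5))*(-1/1784) = (-48 + (-⅘ + √(2009/34)/5))*(-1/1784) = (-48 + (-⅘ + (7*√1394/34)/5))*(-1/1784) = (-48 + (-⅘ + 7*√1394/170))*(-1/1784) = (-244/5 + 7*√1394/170)*(-1/1784) = 61/2230 - 7*√1394/303280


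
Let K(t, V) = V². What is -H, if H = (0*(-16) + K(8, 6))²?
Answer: -1296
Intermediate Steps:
H = 1296 (H = (0*(-16) + 6²)² = (0 + 36)² = 36² = 1296)
-H = -1*1296 = -1296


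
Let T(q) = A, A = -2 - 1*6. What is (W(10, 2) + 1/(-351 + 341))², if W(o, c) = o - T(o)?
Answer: 32041/100 ≈ 320.41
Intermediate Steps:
A = -8 (A = -2 - 6 = -8)
T(q) = -8
W(o, c) = 8 + o (W(o, c) = o - 1*(-8) = o + 8 = 8 + o)
(W(10, 2) + 1/(-351 + 341))² = ((8 + 10) + 1/(-351 + 341))² = (18 + 1/(-10))² = (18 - ⅒)² = (179/10)² = 32041/100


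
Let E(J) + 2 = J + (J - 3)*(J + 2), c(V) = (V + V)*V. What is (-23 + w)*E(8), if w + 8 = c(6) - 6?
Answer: 1960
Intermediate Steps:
c(V) = 2*V² (c(V) = (2*V)*V = 2*V²)
E(J) = -2 + J + (-3 + J)*(2 + J) (E(J) = -2 + (J + (J - 3)*(J + 2)) = -2 + (J + (-3 + J)*(2 + J)) = -2 + J + (-3 + J)*(2 + J))
w = 58 (w = -8 + (2*6² - 6) = -8 + (2*36 - 6) = -8 + (72 - 6) = -8 + 66 = 58)
(-23 + w)*E(8) = (-23 + 58)*(-8 + 8²) = 35*(-8 + 64) = 35*56 = 1960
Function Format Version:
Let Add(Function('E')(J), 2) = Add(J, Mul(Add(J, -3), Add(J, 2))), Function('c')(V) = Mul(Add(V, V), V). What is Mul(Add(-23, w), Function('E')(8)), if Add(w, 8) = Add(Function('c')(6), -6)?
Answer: 1960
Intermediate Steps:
Function('c')(V) = Mul(2, Pow(V, 2)) (Function('c')(V) = Mul(Mul(2, V), V) = Mul(2, Pow(V, 2)))
Function('E')(J) = Add(-2, J, Mul(Add(-3, J), Add(2, J))) (Function('E')(J) = Add(-2, Add(J, Mul(Add(J, -3), Add(J, 2)))) = Add(-2, Add(J, Mul(Add(-3, J), Add(2, J)))) = Add(-2, J, Mul(Add(-3, J), Add(2, J))))
w = 58 (w = Add(-8, Add(Mul(2, Pow(6, 2)), -6)) = Add(-8, Add(Mul(2, 36), -6)) = Add(-8, Add(72, -6)) = Add(-8, 66) = 58)
Mul(Add(-23, w), Function('E')(8)) = Mul(Add(-23, 58), Add(-8, Pow(8, 2))) = Mul(35, Add(-8, 64)) = Mul(35, 56) = 1960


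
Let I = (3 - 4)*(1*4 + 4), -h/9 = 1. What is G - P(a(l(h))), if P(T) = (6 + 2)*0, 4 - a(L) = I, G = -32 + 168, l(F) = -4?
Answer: 136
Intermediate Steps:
h = -9 (h = -9*1 = -9)
G = 136
I = -8 (I = -(4 + 4) = -1*8 = -8)
a(L) = 12 (a(L) = 4 - 1*(-8) = 4 + 8 = 12)
P(T) = 0 (P(T) = 8*0 = 0)
G - P(a(l(h))) = 136 - 1*0 = 136 + 0 = 136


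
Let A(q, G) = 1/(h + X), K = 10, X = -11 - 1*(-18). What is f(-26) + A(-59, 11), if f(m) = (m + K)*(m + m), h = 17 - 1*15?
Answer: 7489/9 ≈ 832.11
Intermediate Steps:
X = 7 (X = -11 + 18 = 7)
h = 2 (h = 17 - 15 = 2)
A(q, G) = 1/9 (A(q, G) = 1/(2 + 7) = 1/9)
f(m) = 2*m*(10 + m) (f(m) = (m + 10)*(m + m) = (10 + m)*(2*m) = 2*m*(10 + m))
f(-26) + A(-59, 11) = 2*(-26)*(10 - 26) + 1/9 = 2*(-26)*(-16) + 1/9 = 832 + 1/9 = 7489/9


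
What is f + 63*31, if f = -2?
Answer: 1951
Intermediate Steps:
f + 63*31 = -2 + 63*31 = -2 + 1953 = 1951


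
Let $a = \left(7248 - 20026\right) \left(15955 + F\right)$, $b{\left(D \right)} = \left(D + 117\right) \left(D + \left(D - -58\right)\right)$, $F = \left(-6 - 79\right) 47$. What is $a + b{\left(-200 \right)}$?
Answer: $-152796494$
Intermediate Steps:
$F = -3995$ ($F = \left(-85\right) 47 = -3995$)
$b{\left(D \right)} = \left(58 + 2 D\right) \left(117 + D\right)$ ($b{\left(D \right)} = \left(117 + D\right) \left(D + \left(D + 58\right)\right) = \left(117 + D\right) \left(D + \left(58 + D\right)\right) = \left(117 + D\right) \left(58 + 2 D\right) = \left(58 + 2 D\right) \left(117 + D\right)$)
$a = -152824880$ ($a = \left(7248 - 20026\right) \left(15955 - 3995\right) = \left(-12778\right) 11960 = -152824880$)
$a + b{\left(-200 \right)} = -152824880 + \left(6786 + 2 \left(-200\right)^{2} + 292 \left(-200\right)\right) = -152824880 + \left(6786 + 2 \cdot 40000 - 58400\right) = -152824880 + \left(6786 + 80000 - 58400\right) = -152824880 + 28386 = -152796494$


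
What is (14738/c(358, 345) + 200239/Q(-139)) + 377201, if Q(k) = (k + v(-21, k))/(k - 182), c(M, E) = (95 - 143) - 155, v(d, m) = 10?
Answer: 7641345114/8729 ≈ 8.7540e+5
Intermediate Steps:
c(M, E) = -203 (c(M, E) = -48 - 155 = -203)
Q(k) = (10 + k)/(-182 + k) (Q(k) = (k + 10)/(k - 182) = (10 + k)/(-182 + k))
(14738/c(358, 345) + 200239/Q(-139)) + 377201 = (14738/(-203) + 200239/(((10 - 139)/(-182 - 139)))) + 377201 = (14738*(-1/203) + 200239/((-129/(-321)))) + 377201 = (-14738/203 + 200239/((-1/321*(-129)))) + 377201 = (-14738/203 + 200239/(43/107)) + 377201 = (-14738/203 + 200239*(107/43)) + 377201 = (-14738/203 + 21425573/43) + 377201 = 4348757585/8729 + 377201 = 7641345114/8729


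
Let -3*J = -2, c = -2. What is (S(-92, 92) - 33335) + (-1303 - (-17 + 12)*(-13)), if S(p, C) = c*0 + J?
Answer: -104107/3 ≈ -34702.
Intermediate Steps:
J = ⅔ (J = -⅓*(-2) = ⅔ ≈ 0.66667)
S(p, C) = ⅔ (S(p, C) = -2*0 + ⅔ = 0 + ⅔ = ⅔)
(S(-92, 92) - 33335) + (-1303 - (-17 + 12)*(-13)) = (⅔ - 33335) + (-1303 - (-17 + 12)*(-13)) = -100003/3 + (-1303 - (-5)*(-13)) = -100003/3 + (-1303 - 1*65) = -100003/3 + (-1303 - 65) = -100003/3 - 1368 = -104107/3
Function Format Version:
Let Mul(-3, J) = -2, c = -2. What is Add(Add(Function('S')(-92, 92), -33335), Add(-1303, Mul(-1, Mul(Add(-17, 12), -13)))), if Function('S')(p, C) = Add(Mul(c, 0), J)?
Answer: Rational(-104107, 3) ≈ -34702.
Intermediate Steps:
J = Rational(2, 3) (J = Mul(Rational(-1, 3), -2) = Rational(2, 3) ≈ 0.66667)
Function('S')(p, C) = Rational(2, 3) (Function('S')(p, C) = Add(Mul(-2, 0), Rational(2, 3)) = Add(0, Rational(2, 3)) = Rational(2, 3))
Add(Add(Function('S')(-92, 92), -33335), Add(-1303, Mul(-1, Mul(Add(-17, 12), -13)))) = Add(Add(Rational(2, 3), -33335), Add(-1303, Mul(-1, Mul(Add(-17, 12), -13)))) = Add(Rational(-100003, 3), Add(-1303, Mul(-1, Mul(-5, -13)))) = Add(Rational(-100003, 3), Add(-1303, Mul(-1, 65))) = Add(Rational(-100003, 3), Add(-1303, -65)) = Add(Rational(-100003, 3), -1368) = Rational(-104107, 3)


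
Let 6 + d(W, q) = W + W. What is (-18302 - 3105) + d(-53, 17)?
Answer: -21519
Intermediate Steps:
d(W, q) = -6 + 2*W (d(W, q) = -6 + (W + W) = -6 + 2*W)
(-18302 - 3105) + d(-53, 17) = (-18302 - 3105) + (-6 + 2*(-53)) = -21407 + (-6 - 106) = -21407 - 112 = -21519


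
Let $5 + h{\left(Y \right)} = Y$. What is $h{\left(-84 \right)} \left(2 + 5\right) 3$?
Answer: $-1869$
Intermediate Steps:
$h{\left(Y \right)} = -5 + Y$
$h{\left(-84 \right)} \left(2 + 5\right) 3 = \left(-5 - 84\right) \left(2 + 5\right) 3 = - 89 \cdot 7 \cdot 3 = \left(-89\right) 21 = -1869$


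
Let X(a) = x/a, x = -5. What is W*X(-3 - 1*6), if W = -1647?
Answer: -915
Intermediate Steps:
X(a) = -5/a
W*X(-3 - 1*6) = -(-8235)/(-3 - 1*6) = -(-8235)/(-3 - 6) = -(-8235)/(-9) = -(-8235)*(-1)/9 = -1647*5/9 = -915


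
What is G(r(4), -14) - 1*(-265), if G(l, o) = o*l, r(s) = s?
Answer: 209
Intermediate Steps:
G(l, o) = l*o
G(r(4), -14) - 1*(-265) = 4*(-14) - 1*(-265) = -56 + 265 = 209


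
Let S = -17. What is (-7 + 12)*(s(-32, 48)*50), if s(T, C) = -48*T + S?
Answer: 379750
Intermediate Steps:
s(T, C) = -17 - 48*T (s(T, C) = -48*T - 17 = -17 - 48*T)
(-7 + 12)*(s(-32, 48)*50) = (-7 + 12)*((-17 - 48*(-32))*50) = 5*((-17 + 1536)*50) = 5*(1519*50) = 5*75950 = 379750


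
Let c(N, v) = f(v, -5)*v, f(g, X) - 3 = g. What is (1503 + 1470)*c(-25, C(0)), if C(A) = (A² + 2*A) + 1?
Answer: 11892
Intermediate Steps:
f(g, X) = 3 + g
C(A) = 1 + A² + 2*A
c(N, v) = v*(3 + v) (c(N, v) = (3 + v)*v = v*(3 + v))
(1503 + 1470)*c(-25, C(0)) = (1503 + 1470)*((1 + 0² + 2*0)*(3 + (1 + 0² + 2*0))) = 2973*((1 + 0 + 0)*(3 + (1 + 0 + 0))) = 2973*(1*(3 + 1)) = 2973*(1*4) = 2973*4 = 11892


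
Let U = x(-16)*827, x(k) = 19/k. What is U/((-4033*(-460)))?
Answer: -15713/29682880 ≈ -0.00052936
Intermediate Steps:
U = -15713/16 (U = (19/(-16))*827 = (19*(-1/16))*827 = -19/16*827 = -15713/16 ≈ -982.06)
U/((-4033*(-460))) = -15713/(16*((-4033*(-460)))) = -15713/16/1855180 = -15713/16*1/1855180 = -15713/29682880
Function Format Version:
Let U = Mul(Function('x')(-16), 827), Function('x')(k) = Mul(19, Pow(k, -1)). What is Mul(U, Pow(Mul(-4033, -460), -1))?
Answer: Rational(-15713, 29682880) ≈ -0.00052936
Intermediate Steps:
U = Rational(-15713, 16) (U = Mul(Mul(19, Pow(-16, -1)), 827) = Mul(Mul(19, Rational(-1, 16)), 827) = Mul(Rational(-19, 16), 827) = Rational(-15713, 16) ≈ -982.06)
Mul(U, Pow(Mul(-4033, -460), -1)) = Mul(Rational(-15713, 16), Pow(Mul(-4033, -460), -1)) = Mul(Rational(-15713, 16), Pow(1855180, -1)) = Mul(Rational(-15713, 16), Rational(1, 1855180)) = Rational(-15713, 29682880)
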